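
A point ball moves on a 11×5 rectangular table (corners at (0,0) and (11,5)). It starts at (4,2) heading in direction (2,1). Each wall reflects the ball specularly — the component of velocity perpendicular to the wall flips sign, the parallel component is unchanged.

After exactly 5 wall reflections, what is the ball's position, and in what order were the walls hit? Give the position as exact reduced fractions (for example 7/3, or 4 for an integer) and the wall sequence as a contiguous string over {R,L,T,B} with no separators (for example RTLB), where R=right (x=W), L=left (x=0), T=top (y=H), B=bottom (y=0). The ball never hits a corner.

Final position: (8,5)
Wall sequence: TRBLT

1. t=3 → T at (10,5); v=(2,-1)
2. t=1/2 → R at (11,9/2); v=(-2,-1)
3. t=9/2 → B at (2,0); v=(-2,1)
4. t=1 → L at (0,1); v=(2,1)
5. t=4 → T at (8,5); v=(2,-1)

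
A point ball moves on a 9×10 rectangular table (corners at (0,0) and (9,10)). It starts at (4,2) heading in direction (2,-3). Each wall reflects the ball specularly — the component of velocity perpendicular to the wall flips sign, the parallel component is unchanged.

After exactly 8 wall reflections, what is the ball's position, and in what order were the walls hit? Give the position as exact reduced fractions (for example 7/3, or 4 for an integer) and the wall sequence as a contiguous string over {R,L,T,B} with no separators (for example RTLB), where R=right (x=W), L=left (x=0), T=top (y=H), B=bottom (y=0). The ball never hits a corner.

Final position: (4,0)
Wall sequence: BRTLBTRB

1. t=2/3 → B at (16/3,0); v=(2,3)
2. t=11/6 → R at (9,11/2); v=(-2,3)
3. t=3/2 → T at (6,10); v=(-2,-3)
4. t=3 → L at (0,1); v=(2,-3)
5. t=1/3 → B at (2/3,0); v=(2,3)
6. t=10/3 → T at (22/3,10); v=(2,-3)
7. t=5/6 → R at (9,15/2); v=(-2,-3)
8. t=5/2 → B at (4,0); v=(-2,3)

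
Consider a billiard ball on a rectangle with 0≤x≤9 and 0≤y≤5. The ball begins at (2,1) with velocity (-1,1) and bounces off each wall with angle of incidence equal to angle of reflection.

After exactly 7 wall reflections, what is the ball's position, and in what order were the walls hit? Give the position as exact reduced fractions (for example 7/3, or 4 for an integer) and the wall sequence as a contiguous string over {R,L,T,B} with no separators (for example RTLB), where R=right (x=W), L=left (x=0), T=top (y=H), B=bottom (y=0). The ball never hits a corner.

Final position: (0,1)
Wall sequence: LTBRTBL

1. t=2 → L at (0,3); v=(1,1)
2. t=2 → T at (2,5); v=(1,-1)
3. t=5 → B at (7,0); v=(1,1)
4. t=2 → R at (9,2); v=(-1,1)
5. t=3 → T at (6,5); v=(-1,-1)
6. t=5 → B at (1,0); v=(-1,1)
7. t=1 → L at (0,1); v=(1,1)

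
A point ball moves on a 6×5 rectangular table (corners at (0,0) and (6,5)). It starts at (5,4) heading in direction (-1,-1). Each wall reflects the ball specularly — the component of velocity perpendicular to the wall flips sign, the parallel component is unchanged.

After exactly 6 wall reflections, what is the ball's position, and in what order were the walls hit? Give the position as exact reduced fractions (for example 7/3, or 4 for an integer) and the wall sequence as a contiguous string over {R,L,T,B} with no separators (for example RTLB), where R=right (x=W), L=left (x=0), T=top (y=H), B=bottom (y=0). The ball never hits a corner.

1. t=4 → B at (1,0); v=(-1,1)
2. t=1 → L at (0,1); v=(1,1)
3. t=4 → T at (4,5); v=(1,-1)
4. t=2 → R at (6,3); v=(-1,-1)
5. t=3 → B at (3,0); v=(-1,1)
6. t=3 → L at (0,3); v=(1,1)

Final position: (0,3)
Wall sequence: BLTRBL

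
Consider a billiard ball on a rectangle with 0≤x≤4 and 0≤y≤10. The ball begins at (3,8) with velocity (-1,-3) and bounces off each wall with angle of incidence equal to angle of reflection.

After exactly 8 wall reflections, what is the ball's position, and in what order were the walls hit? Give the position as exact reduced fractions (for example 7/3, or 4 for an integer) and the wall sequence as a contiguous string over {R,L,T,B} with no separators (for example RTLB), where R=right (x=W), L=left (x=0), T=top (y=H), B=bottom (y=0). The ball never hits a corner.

Final position: (4,3)
Wall sequence: BLTRBLTR

1. t=8/3 → B at (1/3,0); v=(-1,3)
2. t=1/3 → L at (0,1); v=(1,3)
3. t=3 → T at (3,10); v=(1,-3)
4. t=1 → R at (4,7); v=(-1,-3)
5. t=7/3 → B at (5/3,0); v=(-1,3)
6. t=5/3 → L at (0,5); v=(1,3)
7. t=5/3 → T at (5/3,10); v=(1,-3)
8. t=7/3 → R at (4,3); v=(-1,-3)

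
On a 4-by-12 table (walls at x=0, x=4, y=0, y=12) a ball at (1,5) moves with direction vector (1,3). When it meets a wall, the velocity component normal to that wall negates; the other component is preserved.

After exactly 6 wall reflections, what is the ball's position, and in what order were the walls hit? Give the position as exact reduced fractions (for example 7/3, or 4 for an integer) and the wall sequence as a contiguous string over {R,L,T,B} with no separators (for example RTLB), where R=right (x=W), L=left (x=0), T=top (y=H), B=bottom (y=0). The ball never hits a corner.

Final position: (4,10)
Wall sequence: TRBLTR

1. t=7/3 → T at (10/3,12); v=(1,-3)
2. t=2/3 → R at (4,10); v=(-1,-3)
3. t=10/3 → B at (2/3,0); v=(-1,3)
4. t=2/3 → L at (0,2); v=(1,3)
5. t=10/3 → T at (10/3,12); v=(1,-3)
6. t=2/3 → R at (4,10); v=(-1,-3)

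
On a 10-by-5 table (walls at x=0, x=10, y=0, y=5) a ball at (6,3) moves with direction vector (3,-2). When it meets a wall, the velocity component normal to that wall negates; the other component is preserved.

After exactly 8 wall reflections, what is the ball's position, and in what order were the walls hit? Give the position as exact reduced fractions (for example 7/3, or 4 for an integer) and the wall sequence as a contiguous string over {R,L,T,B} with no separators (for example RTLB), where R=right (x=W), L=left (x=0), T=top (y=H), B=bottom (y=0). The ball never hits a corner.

Final position: (0,1/3)
Wall sequence: RBTLBRTL

1. t=4/3 → R at (10,1/3); v=(-3,-2)
2. t=1/6 → B at (19/2,0); v=(-3,2)
3. t=5/2 → T at (2,5); v=(-3,-2)
4. t=2/3 → L at (0,11/3); v=(3,-2)
5. t=11/6 → B at (11/2,0); v=(3,2)
6. t=3/2 → R at (10,3); v=(-3,2)
7. t=1 → T at (7,5); v=(-3,-2)
8. t=7/3 → L at (0,1/3); v=(3,-2)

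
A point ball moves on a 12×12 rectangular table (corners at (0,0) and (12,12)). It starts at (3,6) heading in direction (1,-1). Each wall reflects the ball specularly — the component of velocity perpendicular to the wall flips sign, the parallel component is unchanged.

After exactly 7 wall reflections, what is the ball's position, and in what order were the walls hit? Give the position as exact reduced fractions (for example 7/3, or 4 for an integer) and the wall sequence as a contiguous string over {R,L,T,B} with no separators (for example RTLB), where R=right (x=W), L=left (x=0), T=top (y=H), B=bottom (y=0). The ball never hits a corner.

Final position: (3,12)
Wall sequence: BRTLBRT

1. t=6 → B at (9,0); v=(1,1)
2. t=3 → R at (12,3); v=(-1,1)
3. t=9 → T at (3,12); v=(-1,-1)
4. t=3 → L at (0,9); v=(1,-1)
5. t=9 → B at (9,0); v=(1,1)
6. t=3 → R at (12,3); v=(-1,1)
7. t=9 → T at (3,12); v=(-1,-1)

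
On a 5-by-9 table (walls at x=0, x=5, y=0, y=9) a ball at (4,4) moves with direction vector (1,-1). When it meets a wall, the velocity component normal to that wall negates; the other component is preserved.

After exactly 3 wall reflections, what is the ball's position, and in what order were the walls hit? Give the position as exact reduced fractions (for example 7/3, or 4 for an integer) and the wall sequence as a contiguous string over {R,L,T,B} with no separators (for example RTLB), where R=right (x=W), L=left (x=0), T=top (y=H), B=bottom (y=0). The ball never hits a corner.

1. t=1 → R at (5,3); v=(-1,-1)
2. t=3 → B at (2,0); v=(-1,1)
3. t=2 → L at (0,2); v=(1,1)

Final position: (0,2)
Wall sequence: RBL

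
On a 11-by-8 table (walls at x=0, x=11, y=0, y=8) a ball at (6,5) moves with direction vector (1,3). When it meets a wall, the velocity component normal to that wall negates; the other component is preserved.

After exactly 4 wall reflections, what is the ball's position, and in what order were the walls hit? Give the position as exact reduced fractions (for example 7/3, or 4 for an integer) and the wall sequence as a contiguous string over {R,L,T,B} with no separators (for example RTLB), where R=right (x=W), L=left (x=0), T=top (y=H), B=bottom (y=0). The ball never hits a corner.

1. t=1 → T at (7,8); v=(1,-3)
2. t=8/3 → B at (29/3,0); v=(1,3)
3. t=4/3 → R at (11,4); v=(-1,3)
4. t=4/3 → T at (29/3,8); v=(-1,-3)

Final position: (29/3,8)
Wall sequence: TBRT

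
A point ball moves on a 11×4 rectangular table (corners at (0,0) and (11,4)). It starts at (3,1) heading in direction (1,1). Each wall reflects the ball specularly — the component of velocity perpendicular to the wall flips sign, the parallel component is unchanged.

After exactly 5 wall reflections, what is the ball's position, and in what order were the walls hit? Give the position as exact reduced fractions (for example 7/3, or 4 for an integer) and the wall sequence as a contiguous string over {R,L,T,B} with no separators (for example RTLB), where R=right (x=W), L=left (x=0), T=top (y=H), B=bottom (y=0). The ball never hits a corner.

Final position: (4,0)
Wall sequence: TBRTB

1. t=3 → T at (6,4); v=(1,-1)
2. t=4 → B at (10,0); v=(1,1)
3. t=1 → R at (11,1); v=(-1,1)
4. t=3 → T at (8,4); v=(-1,-1)
5. t=4 → B at (4,0); v=(-1,1)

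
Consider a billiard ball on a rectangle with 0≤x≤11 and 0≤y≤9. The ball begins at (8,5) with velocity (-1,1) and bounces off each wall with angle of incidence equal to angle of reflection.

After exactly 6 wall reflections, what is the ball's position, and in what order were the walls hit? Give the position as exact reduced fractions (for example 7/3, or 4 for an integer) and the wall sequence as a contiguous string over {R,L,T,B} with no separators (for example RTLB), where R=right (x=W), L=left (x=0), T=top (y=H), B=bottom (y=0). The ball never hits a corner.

1. t=4 → T at (4,9); v=(-1,-1)
2. t=4 → L at (0,5); v=(1,-1)
3. t=5 → B at (5,0); v=(1,1)
4. t=6 → R at (11,6); v=(-1,1)
5. t=3 → T at (8,9); v=(-1,-1)
6. t=8 → L at (0,1); v=(1,-1)

Final position: (0,1)
Wall sequence: TLBRTL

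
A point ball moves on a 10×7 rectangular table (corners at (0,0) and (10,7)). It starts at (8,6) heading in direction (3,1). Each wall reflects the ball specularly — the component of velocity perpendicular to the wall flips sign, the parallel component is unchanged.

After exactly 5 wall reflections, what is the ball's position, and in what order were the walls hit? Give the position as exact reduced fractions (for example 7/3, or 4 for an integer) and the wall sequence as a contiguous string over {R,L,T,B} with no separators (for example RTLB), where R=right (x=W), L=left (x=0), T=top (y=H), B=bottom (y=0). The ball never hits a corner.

1. t=2/3 → R at (10,20/3); v=(-3,1)
2. t=1/3 → T at (9,7); v=(-3,-1)
3. t=3 → L at (0,4); v=(3,-1)
4. t=10/3 → R at (10,2/3); v=(-3,-1)
5. t=2/3 → B at (8,0); v=(-3,1)

Final position: (8,0)
Wall sequence: RTLRB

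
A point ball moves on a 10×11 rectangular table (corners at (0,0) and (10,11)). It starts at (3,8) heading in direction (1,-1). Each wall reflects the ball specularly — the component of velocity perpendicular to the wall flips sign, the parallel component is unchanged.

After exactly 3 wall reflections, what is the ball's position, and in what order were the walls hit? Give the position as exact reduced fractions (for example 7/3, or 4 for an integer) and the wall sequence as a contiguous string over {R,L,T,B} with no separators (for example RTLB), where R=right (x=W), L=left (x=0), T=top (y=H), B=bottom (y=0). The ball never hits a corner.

1. t=7 → R at (10,1); v=(-1,-1)
2. t=1 → B at (9,0); v=(-1,1)
3. t=9 → L at (0,9); v=(1,1)

Final position: (0,9)
Wall sequence: RBL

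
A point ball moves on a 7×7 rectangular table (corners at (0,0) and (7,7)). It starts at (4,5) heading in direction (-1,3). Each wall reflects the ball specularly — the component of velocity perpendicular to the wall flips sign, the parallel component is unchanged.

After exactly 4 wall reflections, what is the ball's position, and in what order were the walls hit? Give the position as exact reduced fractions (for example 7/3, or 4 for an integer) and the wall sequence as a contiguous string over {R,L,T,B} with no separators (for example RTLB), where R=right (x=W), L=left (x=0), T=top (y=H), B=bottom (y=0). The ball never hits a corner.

1. t=2/3 → T at (10/3,7); v=(-1,-3)
2. t=7/3 → B at (1,0); v=(-1,3)
3. t=1 → L at (0,3); v=(1,3)
4. t=4/3 → T at (4/3,7); v=(1,-3)

Final position: (4/3,7)
Wall sequence: TBLT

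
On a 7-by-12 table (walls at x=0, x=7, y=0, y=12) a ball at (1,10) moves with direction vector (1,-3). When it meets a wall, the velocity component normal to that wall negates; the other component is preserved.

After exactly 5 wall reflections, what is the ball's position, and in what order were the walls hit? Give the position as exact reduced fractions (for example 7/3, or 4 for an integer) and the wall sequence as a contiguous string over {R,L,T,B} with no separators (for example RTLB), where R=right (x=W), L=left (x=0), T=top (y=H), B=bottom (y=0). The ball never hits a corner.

1. t=10/3 → B at (13/3,0); v=(1,3)
2. t=8/3 → R at (7,8); v=(-1,3)
3. t=4/3 → T at (17/3,12); v=(-1,-3)
4. t=4 → B at (5/3,0); v=(-1,3)
5. t=5/3 → L at (0,5); v=(1,3)

Final position: (0,5)
Wall sequence: BRTBL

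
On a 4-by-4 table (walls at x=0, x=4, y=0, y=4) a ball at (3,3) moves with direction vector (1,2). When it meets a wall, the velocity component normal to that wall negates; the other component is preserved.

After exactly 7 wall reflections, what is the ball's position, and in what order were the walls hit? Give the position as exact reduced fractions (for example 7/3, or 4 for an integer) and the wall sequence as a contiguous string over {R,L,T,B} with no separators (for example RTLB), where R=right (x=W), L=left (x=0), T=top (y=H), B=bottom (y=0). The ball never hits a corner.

1. t=1/2 → T at (7/2,4); v=(1,-2)
2. t=1/2 → R at (4,3); v=(-1,-2)
3. t=3/2 → B at (5/2,0); v=(-1,2)
4. t=2 → T at (1/2,4); v=(-1,-2)
5. t=1/2 → L at (0,3); v=(1,-2)
6. t=3/2 → B at (3/2,0); v=(1,2)
7. t=2 → T at (7/2,4); v=(1,-2)

Final position: (7/2,4)
Wall sequence: TRBTLBT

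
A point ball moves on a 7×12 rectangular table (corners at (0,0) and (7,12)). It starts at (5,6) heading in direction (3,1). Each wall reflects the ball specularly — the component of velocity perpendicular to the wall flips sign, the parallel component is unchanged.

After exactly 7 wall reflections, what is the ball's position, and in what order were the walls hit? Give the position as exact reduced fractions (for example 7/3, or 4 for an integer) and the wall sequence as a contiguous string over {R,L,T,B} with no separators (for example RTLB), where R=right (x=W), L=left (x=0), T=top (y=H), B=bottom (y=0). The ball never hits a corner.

1. t=2/3 → R at (7,20/3); v=(-3,1)
2. t=7/3 → L at (0,9); v=(3,1)
3. t=7/3 → R at (7,34/3); v=(-3,1)
4. t=2/3 → T at (5,12); v=(-3,-1)
5. t=5/3 → L at (0,31/3); v=(3,-1)
6. t=7/3 → R at (7,8); v=(-3,-1)
7. t=7/3 → L at (0,17/3); v=(3,-1)

Final position: (0,17/3)
Wall sequence: RLRTLRL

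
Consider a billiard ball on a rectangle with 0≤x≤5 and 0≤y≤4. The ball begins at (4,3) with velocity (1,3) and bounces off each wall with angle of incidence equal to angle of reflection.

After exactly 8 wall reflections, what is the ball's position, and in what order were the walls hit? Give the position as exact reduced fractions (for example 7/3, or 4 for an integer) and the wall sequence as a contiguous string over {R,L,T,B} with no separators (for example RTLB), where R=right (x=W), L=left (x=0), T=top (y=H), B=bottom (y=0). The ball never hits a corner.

1. t=1/3 → T at (13/3,4); v=(1,-3)
2. t=2/3 → R at (5,2); v=(-1,-3)
3. t=2/3 → B at (13/3,0); v=(-1,3)
4. t=4/3 → T at (3,4); v=(-1,-3)
5. t=4/3 → B at (5/3,0); v=(-1,3)
6. t=4/3 → T at (1/3,4); v=(-1,-3)
7. t=1/3 → L at (0,3); v=(1,-3)
8. t=1 → B at (1,0); v=(1,3)

Final position: (1,0)
Wall sequence: TRBTBTLB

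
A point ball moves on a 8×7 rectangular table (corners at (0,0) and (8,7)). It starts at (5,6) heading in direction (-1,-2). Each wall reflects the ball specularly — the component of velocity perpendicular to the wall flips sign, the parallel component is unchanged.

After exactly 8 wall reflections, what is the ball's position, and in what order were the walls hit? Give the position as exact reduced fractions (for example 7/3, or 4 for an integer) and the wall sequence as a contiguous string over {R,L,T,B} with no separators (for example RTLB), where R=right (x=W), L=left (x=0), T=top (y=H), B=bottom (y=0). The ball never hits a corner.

1. t=3 → B at (2,0); v=(-1,2)
2. t=2 → L at (0,4); v=(1,2)
3. t=3/2 → T at (3/2,7); v=(1,-2)
4. t=7/2 → B at (5,0); v=(1,2)
5. t=3 → R at (8,6); v=(-1,2)
6. t=1/2 → T at (15/2,7); v=(-1,-2)
7. t=7/2 → B at (4,0); v=(-1,2)
8. t=7/2 → T at (1/2,7); v=(-1,-2)

Final position: (1/2,7)
Wall sequence: BLTBRTBT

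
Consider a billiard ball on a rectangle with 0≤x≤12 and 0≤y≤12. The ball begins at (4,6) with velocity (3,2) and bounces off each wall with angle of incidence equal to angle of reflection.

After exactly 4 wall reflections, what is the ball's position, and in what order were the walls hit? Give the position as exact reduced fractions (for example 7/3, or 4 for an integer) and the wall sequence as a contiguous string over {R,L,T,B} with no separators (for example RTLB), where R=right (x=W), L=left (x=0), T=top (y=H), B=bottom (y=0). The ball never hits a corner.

Final position: (7,0)
Wall sequence: RTLB

1. t=8/3 → R at (12,34/3); v=(-3,2)
2. t=1/3 → T at (11,12); v=(-3,-2)
3. t=11/3 → L at (0,14/3); v=(3,-2)
4. t=7/3 → B at (7,0); v=(3,2)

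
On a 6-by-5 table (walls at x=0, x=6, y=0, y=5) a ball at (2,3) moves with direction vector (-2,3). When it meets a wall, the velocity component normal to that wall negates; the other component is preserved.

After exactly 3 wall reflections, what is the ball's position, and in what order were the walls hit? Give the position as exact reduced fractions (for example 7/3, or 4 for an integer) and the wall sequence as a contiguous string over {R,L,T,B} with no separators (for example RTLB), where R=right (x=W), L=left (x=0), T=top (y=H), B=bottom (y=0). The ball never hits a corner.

1. t=2/3 → T at (2/3,5); v=(-2,-3)
2. t=1/3 → L at (0,4); v=(2,-3)
3. t=4/3 → B at (8/3,0); v=(2,3)

Final position: (8/3,0)
Wall sequence: TLB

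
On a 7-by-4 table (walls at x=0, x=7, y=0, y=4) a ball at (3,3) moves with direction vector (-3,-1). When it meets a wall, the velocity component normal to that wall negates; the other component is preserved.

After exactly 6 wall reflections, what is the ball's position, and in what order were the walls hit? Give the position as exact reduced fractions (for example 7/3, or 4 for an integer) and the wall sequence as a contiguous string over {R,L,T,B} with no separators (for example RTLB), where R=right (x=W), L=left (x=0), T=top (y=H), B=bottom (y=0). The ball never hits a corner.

Final position: (7,3)
Wall sequence: LBRLTR

1. t=1 → L at (0,2); v=(3,-1)
2. t=2 → B at (6,0); v=(3,1)
3. t=1/3 → R at (7,1/3); v=(-3,1)
4. t=7/3 → L at (0,8/3); v=(3,1)
5. t=4/3 → T at (4,4); v=(3,-1)
6. t=1 → R at (7,3); v=(-3,-1)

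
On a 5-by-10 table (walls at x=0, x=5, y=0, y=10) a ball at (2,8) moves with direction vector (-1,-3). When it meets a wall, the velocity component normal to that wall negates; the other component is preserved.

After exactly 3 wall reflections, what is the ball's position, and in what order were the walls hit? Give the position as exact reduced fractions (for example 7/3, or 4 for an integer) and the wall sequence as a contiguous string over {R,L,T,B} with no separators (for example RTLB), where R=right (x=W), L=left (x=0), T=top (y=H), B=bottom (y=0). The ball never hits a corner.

1. t=2 → L at (0,2); v=(1,-3)
2. t=2/3 → B at (2/3,0); v=(1,3)
3. t=10/3 → T at (4,10); v=(1,-3)

Final position: (4,10)
Wall sequence: LBT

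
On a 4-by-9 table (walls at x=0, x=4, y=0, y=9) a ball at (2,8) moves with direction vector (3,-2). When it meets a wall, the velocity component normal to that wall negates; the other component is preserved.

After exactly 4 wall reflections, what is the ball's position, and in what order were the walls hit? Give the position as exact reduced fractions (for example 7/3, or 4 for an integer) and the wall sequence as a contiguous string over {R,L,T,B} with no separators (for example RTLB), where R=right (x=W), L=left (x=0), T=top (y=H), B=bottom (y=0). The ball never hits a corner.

1. t=2/3 → R at (4,20/3); v=(-3,-2)
2. t=4/3 → L at (0,4); v=(3,-2)
3. t=4/3 → R at (4,4/3); v=(-3,-2)
4. t=2/3 → B at (2,0); v=(-3,2)

Final position: (2,0)
Wall sequence: RLRB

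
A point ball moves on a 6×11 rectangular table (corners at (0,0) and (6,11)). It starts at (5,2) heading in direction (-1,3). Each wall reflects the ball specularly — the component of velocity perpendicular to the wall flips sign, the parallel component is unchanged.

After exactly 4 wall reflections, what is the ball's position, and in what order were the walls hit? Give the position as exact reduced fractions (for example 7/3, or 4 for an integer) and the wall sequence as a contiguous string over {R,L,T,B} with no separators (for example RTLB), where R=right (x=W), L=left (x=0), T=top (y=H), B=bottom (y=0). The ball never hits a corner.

Final position: (16/3,11)
Wall sequence: TLBT

1. t=3 → T at (2,11); v=(-1,-3)
2. t=2 → L at (0,5); v=(1,-3)
3. t=5/3 → B at (5/3,0); v=(1,3)
4. t=11/3 → T at (16/3,11); v=(1,-3)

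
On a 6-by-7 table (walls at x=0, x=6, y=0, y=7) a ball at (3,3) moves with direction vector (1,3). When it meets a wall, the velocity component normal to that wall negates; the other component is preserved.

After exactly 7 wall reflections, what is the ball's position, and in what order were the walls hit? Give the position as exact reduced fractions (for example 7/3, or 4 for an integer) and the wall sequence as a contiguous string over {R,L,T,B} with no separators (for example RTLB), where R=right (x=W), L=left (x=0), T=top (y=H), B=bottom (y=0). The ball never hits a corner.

Final position: (5/3,7)
Wall sequence: TRBTBLT

1. t=4/3 → T at (13/3,7); v=(1,-3)
2. t=5/3 → R at (6,2); v=(-1,-3)
3. t=2/3 → B at (16/3,0); v=(-1,3)
4. t=7/3 → T at (3,7); v=(-1,-3)
5. t=7/3 → B at (2/3,0); v=(-1,3)
6. t=2/3 → L at (0,2); v=(1,3)
7. t=5/3 → T at (5/3,7); v=(1,-3)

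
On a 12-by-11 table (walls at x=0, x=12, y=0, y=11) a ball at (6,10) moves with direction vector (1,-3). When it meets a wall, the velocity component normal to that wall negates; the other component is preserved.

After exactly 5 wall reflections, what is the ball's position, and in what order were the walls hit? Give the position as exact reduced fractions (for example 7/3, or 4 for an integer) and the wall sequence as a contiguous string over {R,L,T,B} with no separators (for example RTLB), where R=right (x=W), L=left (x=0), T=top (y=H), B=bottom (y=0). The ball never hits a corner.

Final position: (11/3,11)
Wall sequence: BRTBT

1. t=10/3 → B at (28/3,0); v=(1,3)
2. t=8/3 → R at (12,8); v=(-1,3)
3. t=1 → T at (11,11); v=(-1,-3)
4. t=11/3 → B at (22/3,0); v=(-1,3)
5. t=11/3 → T at (11/3,11); v=(-1,-3)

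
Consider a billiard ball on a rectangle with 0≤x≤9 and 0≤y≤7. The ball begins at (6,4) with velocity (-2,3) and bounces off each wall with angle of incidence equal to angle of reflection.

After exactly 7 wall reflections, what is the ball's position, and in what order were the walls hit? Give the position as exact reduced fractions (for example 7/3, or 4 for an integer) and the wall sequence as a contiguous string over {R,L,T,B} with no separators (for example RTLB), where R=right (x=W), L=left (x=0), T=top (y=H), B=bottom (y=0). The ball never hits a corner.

1. t=1 → T at (4,7); v=(-2,-3)
2. t=2 → L at (0,1); v=(2,-3)
3. t=1/3 → B at (2/3,0); v=(2,3)
4. t=7/3 → T at (16/3,7); v=(2,-3)
5. t=11/6 → R at (9,3/2); v=(-2,-3)
6. t=1/2 → B at (8,0); v=(-2,3)
7. t=7/3 → T at (10/3,7); v=(-2,-3)

Final position: (10/3,7)
Wall sequence: TLBTRBT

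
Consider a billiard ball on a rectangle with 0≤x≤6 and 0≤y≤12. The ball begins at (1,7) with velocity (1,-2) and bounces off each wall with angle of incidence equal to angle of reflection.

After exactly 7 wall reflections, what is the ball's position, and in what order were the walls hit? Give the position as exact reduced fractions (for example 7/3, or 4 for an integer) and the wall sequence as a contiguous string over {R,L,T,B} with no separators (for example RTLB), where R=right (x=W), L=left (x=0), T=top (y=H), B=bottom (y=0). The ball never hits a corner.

1. t=7/2 → B at (9/2,0); v=(1,2)
2. t=3/2 → R at (6,3); v=(-1,2)
3. t=9/2 → T at (3/2,12); v=(-1,-2)
4. t=3/2 → L at (0,9); v=(1,-2)
5. t=9/2 → B at (9/2,0); v=(1,2)
6. t=3/2 → R at (6,3); v=(-1,2)
7. t=9/2 → T at (3/2,12); v=(-1,-2)

Final position: (3/2,12)
Wall sequence: BRTLBRT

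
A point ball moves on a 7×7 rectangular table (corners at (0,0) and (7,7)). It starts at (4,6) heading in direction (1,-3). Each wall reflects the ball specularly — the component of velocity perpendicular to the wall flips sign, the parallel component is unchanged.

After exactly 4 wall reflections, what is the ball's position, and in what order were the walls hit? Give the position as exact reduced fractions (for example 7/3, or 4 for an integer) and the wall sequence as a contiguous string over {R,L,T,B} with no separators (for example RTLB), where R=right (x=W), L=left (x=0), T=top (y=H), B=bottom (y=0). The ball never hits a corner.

Final position: (10/3,0)
Wall sequence: BRTB

1. t=2 → B at (6,0); v=(1,3)
2. t=1 → R at (7,3); v=(-1,3)
3. t=4/3 → T at (17/3,7); v=(-1,-3)
4. t=7/3 → B at (10/3,0); v=(-1,3)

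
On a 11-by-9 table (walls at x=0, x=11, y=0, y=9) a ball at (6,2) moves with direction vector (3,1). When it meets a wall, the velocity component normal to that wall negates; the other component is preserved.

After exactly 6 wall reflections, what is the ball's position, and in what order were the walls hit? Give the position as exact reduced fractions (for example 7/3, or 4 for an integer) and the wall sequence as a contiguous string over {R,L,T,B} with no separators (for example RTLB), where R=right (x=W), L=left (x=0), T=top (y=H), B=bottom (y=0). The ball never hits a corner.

1. t=5/3 → R at (11,11/3); v=(-3,1)
2. t=11/3 → L at (0,22/3); v=(3,1)
3. t=5/3 → T at (5,9); v=(3,-1)
4. t=2 → R at (11,7); v=(-3,-1)
5. t=11/3 → L at (0,10/3); v=(3,-1)
6. t=10/3 → B at (10,0); v=(3,1)

Final position: (10,0)
Wall sequence: RLTRLB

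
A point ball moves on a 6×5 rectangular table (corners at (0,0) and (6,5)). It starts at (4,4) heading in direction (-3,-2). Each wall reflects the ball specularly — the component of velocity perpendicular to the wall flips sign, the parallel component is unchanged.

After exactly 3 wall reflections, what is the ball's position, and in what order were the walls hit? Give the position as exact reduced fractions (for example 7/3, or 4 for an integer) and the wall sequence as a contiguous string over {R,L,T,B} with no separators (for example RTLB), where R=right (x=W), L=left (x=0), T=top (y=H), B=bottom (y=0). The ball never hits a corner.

1. t=4/3 → L at (0,4/3); v=(3,-2)
2. t=2/3 → B at (2,0); v=(3,2)
3. t=4/3 → R at (6,8/3); v=(-3,2)

Final position: (6,8/3)
Wall sequence: LBR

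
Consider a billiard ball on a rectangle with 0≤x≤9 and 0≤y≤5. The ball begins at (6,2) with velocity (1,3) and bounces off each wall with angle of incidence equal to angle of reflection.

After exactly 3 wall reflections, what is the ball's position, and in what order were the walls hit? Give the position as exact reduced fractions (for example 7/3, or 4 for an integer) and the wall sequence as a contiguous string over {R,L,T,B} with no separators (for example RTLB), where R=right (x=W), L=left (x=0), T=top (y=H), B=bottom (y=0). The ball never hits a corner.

1. t=1 → T at (7,5); v=(1,-3)
2. t=5/3 → B at (26/3,0); v=(1,3)
3. t=1/3 → R at (9,1); v=(-1,3)

Final position: (9,1)
Wall sequence: TBR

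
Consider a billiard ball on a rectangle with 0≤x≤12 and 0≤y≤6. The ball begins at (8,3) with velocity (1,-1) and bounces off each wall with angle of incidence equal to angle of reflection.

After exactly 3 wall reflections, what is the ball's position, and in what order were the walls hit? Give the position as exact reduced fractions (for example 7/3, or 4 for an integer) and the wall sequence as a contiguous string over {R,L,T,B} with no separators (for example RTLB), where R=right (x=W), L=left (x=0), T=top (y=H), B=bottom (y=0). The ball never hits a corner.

Final position: (7,6)
Wall sequence: BRT

1. t=3 → B at (11,0); v=(1,1)
2. t=1 → R at (12,1); v=(-1,1)
3. t=5 → T at (7,6); v=(-1,-1)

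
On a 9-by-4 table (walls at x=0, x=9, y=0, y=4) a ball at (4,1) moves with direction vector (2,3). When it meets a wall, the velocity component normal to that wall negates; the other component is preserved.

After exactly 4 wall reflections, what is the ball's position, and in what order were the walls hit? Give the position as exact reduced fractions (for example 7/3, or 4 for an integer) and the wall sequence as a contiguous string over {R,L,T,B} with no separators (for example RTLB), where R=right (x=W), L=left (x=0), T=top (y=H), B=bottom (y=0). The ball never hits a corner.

1. t=1 → T at (6,4); v=(2,-3)
2. t=4/3 → B at (26/3,0); v=(2,3)
3. t=1/6 → R at (9,1/2); v=(-2,3)
4. t=7/6 → T at (20/3,4); v=(-2,-3)

Final position: (20/3,4)
Wall sequence: TBRT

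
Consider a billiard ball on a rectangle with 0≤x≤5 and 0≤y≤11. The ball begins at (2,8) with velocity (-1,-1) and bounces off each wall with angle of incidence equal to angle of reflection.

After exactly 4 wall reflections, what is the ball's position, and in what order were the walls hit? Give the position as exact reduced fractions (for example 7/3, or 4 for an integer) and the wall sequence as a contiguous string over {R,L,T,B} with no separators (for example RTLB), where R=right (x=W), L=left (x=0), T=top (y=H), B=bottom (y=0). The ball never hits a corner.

Final position: (0,4)
Wall sequence: LRBL

1. t=2 → L at (0,6); v=(1,-1)
2. t=5 → R at (5,1); v=(-1,-1)
3. t=1 → B at (4,0); v=(-1,1)
4. t=4 → L at (0,4); v=(1,1)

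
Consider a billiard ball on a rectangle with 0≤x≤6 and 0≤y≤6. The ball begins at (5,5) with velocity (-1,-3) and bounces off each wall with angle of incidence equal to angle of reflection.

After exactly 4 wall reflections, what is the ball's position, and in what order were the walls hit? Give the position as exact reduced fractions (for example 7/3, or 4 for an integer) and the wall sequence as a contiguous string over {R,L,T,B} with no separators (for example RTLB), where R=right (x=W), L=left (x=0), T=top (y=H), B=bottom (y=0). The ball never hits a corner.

1. t=5/3 → B at (10/3,0); v=(-1,3)
2. t=2 → T at (4/3,6); v=(-1,-3)
3. t=4/3 → L at (0,2); v=(1,-3)
4. t=2/3 → B at (2/3,0); v=(1,3)

Final position: (2/3,0)
Wall sequence: BTLB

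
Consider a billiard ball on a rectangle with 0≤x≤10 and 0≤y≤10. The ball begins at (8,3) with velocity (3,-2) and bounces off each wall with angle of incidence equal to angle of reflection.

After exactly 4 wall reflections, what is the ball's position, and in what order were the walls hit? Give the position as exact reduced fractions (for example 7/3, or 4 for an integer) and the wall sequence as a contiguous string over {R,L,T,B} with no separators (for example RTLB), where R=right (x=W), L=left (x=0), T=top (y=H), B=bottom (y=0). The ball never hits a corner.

1. t=2/3 → R at (10,5/3); v=(-3,-2)
2. t=5/6 → B at (15/2,0); v=(-3,2)
3. t=5/2 → L at (0,5); v=(3,2)
4. t=5/2 → T at (15/2,10); v=(3,-2)

Final position: (15/2,10)
Wall sequence: RBLT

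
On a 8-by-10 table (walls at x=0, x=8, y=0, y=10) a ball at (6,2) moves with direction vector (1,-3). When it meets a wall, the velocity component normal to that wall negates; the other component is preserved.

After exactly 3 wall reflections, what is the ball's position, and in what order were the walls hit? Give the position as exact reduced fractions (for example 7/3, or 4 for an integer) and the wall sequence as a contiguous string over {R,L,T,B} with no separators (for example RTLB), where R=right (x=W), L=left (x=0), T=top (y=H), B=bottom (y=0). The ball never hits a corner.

Final position: (6,10)
Wall sequence: BRT

1. t=2/3 → B at (20/3,0); v=(1,3)
2. t=4/3 → R at (8,4); v=(-1,3)
3. t=2 → T at (6,10); v=(-1,-3)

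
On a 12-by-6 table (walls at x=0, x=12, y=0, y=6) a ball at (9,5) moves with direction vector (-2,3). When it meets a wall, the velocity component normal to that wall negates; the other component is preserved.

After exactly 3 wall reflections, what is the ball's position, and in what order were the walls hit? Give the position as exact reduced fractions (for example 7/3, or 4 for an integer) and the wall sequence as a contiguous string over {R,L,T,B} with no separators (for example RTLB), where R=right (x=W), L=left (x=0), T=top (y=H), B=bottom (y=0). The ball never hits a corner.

Final position: (1/3,6)
Wall sequence: TBT

1. t=1/3 → T at (25/3,6); v=(-2,-3)
2. t=2 → B at (13/3,0); v=(-2,3)
3. t=2 → T at (1/3,6); v=(-2,-3)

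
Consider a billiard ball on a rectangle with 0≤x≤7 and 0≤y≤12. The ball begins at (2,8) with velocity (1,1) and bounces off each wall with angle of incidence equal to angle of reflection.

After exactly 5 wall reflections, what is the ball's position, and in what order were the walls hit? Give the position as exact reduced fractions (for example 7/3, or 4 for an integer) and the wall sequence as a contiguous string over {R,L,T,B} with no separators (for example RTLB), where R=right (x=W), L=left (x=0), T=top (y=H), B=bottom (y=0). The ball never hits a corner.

Final position: (7,3)
Wall sequence: TRLBR

1. t=4 → T at (6,12); v=(1,-1)
2. t=1 → R at (7,11); v=(-1,-1)
3. t=7 → L at (0,4); v=(1,-1)
4. t=4 → B at (4,0); v=(1,1)
5. t=3 → R at (7,3); v=(-1,1)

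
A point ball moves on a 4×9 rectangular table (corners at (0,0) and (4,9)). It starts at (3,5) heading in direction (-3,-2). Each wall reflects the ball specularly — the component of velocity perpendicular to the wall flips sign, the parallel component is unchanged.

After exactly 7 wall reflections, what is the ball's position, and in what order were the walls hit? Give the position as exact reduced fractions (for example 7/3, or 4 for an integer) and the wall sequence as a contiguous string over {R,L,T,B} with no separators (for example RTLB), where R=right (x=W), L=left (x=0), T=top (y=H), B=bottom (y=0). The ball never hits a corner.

1. t=1 → L at (0,3); v=(3,-2)
2. t=4/3 → R at (4,1/3); v=(-3,-2)
3. t=1/6 → B at (7/2,0); v=(-3,2)
4. t=7/6 → L at (0,7/3); v=(3,2)
5. t=4/3 → R at (4,5); v=(-3,2)
6. t=4/3 → L at (0,23/3); v=(3,2)
7. t=2/3 → T at (2,9); v=(3,-2)

Final position: (2,9)
Wall sequence: LRBLRLT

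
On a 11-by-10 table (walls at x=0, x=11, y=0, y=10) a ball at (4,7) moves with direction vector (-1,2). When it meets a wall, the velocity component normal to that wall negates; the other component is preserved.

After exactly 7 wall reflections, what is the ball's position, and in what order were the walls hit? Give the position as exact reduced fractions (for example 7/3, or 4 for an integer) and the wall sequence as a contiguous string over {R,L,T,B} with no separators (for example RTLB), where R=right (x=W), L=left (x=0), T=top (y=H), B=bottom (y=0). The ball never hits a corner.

Final position: (9/2,10)
Wall sequence: TLBTRBT

1. t=3/2 → T at (5/2,10); v=(-1,-2)
2. t=5/2 → L at (0,5); v=(1,-2)
3. t=5/2 → B at (5/2,0); v=(1,2)
4. t=5 → T at (15/2,10); v=(1,-2)
5. t=7/2 → R at (11,3); v=(-1,-2)
6. t=3/2 → B at (19/2,0); v=(-1,2)
7. t=5 → T at (9/2,10); v=(-1,-2)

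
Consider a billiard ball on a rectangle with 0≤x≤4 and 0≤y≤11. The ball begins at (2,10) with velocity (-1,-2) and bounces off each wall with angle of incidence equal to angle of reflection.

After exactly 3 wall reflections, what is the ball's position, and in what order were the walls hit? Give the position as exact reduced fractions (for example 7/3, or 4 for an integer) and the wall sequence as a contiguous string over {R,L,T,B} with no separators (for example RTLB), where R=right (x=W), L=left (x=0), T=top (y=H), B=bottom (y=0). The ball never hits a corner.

1. t=2 → L at (0,6); v=(1,-2)
2. t=3 → B at (3,0); v=(1,2)
3. t=1 → R at (4,2); v=(-1,2)

Final position: (4,2)
Wall sequence: LBR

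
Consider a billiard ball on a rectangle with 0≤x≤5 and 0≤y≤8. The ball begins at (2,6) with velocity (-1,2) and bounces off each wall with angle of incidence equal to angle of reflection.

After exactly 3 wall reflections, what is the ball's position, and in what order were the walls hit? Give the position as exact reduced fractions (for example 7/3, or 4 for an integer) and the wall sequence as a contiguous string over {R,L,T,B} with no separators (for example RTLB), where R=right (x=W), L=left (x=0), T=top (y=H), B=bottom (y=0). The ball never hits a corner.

Final position: (3,0)
Wall sequence: TLB

1. t=1 → T at (1,8); v=(-1,-2)
2. t=1 → L at (0,6); v=(1,-2)
3. t=3 → B at (3,0); v=(1,2)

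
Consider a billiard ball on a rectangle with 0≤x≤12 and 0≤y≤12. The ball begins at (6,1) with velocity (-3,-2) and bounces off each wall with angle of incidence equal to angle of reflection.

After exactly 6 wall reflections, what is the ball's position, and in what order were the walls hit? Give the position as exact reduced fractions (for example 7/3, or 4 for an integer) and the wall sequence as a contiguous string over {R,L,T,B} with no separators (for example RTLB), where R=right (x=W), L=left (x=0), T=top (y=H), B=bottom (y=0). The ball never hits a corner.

Final position: (15/2,0)
Wall sequence: BLRTLB

1. t=1/2 → B at (9/2,0); v=(-3,2)
2. t=3/2 → L at (0,3); v=(3,2)
3. t=4 → R at (12,11); v=(-3,2)
4. t=1/2 → T at (21/2,12); v=(-3,-2)
5. t=7/2 → L at (0,5); v=(3,-2)
6. t=5/2 → B at (15/2,0); v=(3,2)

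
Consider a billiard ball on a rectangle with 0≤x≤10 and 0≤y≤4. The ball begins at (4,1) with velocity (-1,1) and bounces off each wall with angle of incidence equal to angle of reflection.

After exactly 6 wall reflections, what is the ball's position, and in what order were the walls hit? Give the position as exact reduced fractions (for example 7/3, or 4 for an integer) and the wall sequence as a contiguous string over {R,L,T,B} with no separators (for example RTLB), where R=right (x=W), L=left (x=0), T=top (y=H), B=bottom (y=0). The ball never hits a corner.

1. t=3 → T at (1,4); v=(-1,-1)
2. t=1 → L at (0,3); v=(1,-1)
3. t=3 → B at (3,0); v=(1,1)
4. t=4 → T at (7,4); v=(1,-1)
5. t=3 → R at (10,1); v=(-1,-1)
6. t=1 → B at (9,0); v=(-1,1)

Final position: (9,0)
Wall sequence: TLBTRB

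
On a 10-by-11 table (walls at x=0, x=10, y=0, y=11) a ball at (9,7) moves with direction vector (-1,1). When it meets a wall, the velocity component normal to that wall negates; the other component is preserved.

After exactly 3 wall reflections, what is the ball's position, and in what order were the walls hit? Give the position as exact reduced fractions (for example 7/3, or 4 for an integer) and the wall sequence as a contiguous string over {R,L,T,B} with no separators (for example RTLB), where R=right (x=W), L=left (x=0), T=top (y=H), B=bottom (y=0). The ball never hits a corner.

1. t=4 → T at (5,11); v=(-1,-1)
2. t=5 → L at (0,6); v=(1,-1)
3. t=6 → B at (6,0); v=(1,1)

Final position: (6,0)
Wall sequence: TLB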